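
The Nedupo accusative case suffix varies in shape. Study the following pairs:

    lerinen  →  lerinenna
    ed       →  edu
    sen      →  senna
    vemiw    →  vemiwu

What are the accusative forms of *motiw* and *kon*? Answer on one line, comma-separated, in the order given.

motiwu, konna

Looking at the final consonant of each stem: -na when the stem ends in a nasal (*lerinen*, *sen*); -u when the stem ends in a non-nasal consonant (*ed*, *vemiw*).
Since the final consonant of *motiw* is /w/ (non-nasal), it takes -u, giving *motiwu*.
Since the final consonant of *kon* is /n/ (a nasal), it takes -na, giving *konna*.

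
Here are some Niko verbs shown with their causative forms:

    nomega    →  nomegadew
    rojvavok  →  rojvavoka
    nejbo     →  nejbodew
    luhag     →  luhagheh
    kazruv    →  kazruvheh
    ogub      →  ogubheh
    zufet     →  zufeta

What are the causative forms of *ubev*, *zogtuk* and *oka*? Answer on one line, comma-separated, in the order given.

Looking at the final sound of each stem: -a when the stem ends in a voiceless consonant (*rojvavok*, *zufet*); -heh when the stem ends in a voiced consonant (*luhag*, *kazruv*, *ogub*); -dew when the stem ends in a vowel (*nomega*, *nejbo*).
Since the final sound of *ubev* is /v/ (a voiced consonant), it takes -heh, giving *ubevheh*.
*zogtuk* — final sound /k/ (a voiceless consonant) → -a → *zogtuka*.
The final sound of *oka* is /a/, which is a vowel, so the suffix is -dew, giving *okadew*.

ubevheh, zogtuka, okadew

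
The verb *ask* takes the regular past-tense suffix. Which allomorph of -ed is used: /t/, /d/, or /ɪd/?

/t/

The stem *ask* ends in a voiceless consonant other than /t/.
The -ed suffix is realized as /ɪd/ after /t, d/; as /t/ after other voiceless consonants; and as /d/ after other voiced sounds.
So -ed on *ask* is pronounced /t/.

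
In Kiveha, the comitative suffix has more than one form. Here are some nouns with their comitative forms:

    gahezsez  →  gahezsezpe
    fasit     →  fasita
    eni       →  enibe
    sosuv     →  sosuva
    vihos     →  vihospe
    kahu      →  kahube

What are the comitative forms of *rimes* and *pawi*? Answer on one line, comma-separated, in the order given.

Looking at the final sound of each stem: -pe when the stem ends in a sibilant (*gahezsez*, *vihos*); -a when the stem ends in a non-sibilant consonant (*fasit*, *sosuv*); -be when the stem ends in a vowel (*eni*, *kahu*).
Since the final sound of *rimes* is /s/ (a sibilant), it takes -pe, giving *rimespe*.
The final sound of *pawi* is /i/, which is a vowel, so the suffix is -be, giving *pawibe*.

rimespe, pawibe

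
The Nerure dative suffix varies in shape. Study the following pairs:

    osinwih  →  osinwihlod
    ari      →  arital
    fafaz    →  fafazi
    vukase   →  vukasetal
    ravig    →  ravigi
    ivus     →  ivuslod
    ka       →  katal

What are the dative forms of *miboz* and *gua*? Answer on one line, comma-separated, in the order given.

Looking at the final sound of each stem: -lod when the stem ends in a voiceless consonant (*osinwih*, *ivus*); -i when the stem ends in a voiced consonant (*fafaz*, *ravig*); -tal when the stem ends in a vowel (*ari*, *vukase*, *ka*).
*miboz* — final sound /z/ (a voiced consonant) → -i → *mibozi*.
The final sound of *gua* is /a/, which is a vowel, so the suffix is -tal, giving *guatal*.

mibozi, guatal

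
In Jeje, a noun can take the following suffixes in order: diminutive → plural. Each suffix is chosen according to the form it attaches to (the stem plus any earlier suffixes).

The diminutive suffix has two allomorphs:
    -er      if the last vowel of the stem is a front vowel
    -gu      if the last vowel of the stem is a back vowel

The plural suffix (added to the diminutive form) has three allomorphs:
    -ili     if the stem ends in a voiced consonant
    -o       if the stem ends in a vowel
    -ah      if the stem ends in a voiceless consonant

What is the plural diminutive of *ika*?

ikaguo

*ika* — last vowel /a/ (a back vowel) → -gu → *ikagu*.
The diminutive form *ikagu*: final sound = /u/, a vowel → -o → *ikaguo*.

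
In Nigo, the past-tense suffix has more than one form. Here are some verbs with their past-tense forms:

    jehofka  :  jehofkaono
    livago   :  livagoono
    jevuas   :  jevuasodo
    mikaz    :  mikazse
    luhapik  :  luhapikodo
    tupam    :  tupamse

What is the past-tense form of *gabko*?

gabkoono

The pattern is voicing of the final sound: -odo when the stem ends in a voiceless consonant (*jevuas*, *luhapik*); -se when the stem ends in a voiced consonant (*mikaz*, *tupam*); -ono when the stem ends in a vowel (*jehofka*, *livago*).
The final sound of *gabko* is /o/, which is a vowel, so the suffix is -ono, giving *gabkoono*.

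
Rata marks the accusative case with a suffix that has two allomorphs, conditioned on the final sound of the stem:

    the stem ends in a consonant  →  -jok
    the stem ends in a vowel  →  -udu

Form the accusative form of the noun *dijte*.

dijteudu

*dijte* — final sound /e/ (a vowel) → -udu → *dijteudu*.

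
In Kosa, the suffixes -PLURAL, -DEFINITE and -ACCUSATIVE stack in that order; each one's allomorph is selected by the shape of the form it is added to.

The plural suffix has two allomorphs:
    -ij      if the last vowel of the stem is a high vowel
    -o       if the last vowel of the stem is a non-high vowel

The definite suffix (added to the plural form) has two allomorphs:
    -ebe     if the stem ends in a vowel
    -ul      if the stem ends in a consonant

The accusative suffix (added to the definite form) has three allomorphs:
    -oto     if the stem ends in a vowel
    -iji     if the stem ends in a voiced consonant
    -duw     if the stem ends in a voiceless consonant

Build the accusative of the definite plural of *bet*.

betoebeoto

The last vowel of *bet* is /e/, which is a non-high vowel, so the plural suffix is -o, giving *beto*.
The final sound of the plural form *beto* is /o/, which is a vowel, so the definite suffix is -ebe, giving *betoebe*.
Since the final sound of the definite form *betoebe* is /e/ (a vowel), it takes -oto, giving *betoebeoto*.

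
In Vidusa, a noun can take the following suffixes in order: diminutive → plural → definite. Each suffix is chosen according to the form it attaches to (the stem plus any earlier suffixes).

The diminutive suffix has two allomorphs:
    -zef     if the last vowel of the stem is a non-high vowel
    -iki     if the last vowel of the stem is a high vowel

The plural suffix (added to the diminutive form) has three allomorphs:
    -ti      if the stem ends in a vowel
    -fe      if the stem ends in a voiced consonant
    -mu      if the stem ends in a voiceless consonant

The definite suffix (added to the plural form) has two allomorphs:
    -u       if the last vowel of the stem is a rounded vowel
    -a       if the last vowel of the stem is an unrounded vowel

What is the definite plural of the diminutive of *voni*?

*voni*: last vowel = /i/, a high vowel → -iki → *voniiki*.
The final sound of the diminutive form *voniiki* is /i/, which is a vowel, so the plural suffix is -ti, giving *voniikiti*.
Since the last vowel of the plural form *voniikiti* is /i/ (an unrounded vowel), it takes -a, giving *voniikitia*.

voniikitia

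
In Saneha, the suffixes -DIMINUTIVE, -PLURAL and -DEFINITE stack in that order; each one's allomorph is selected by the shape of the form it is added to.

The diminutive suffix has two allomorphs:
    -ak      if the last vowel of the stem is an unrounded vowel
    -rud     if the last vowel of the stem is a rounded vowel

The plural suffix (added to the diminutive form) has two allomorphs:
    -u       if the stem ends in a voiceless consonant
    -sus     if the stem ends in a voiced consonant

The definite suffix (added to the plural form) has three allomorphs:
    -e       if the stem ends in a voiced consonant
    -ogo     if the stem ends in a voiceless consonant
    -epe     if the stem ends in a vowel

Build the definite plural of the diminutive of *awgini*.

*awgini*: last vowel = /i/, an unrounded vowel → -ak → *awginiak*.
The diminutive form *awginiak* — final consonant /k/ (voiceless) → -u → *awginiaku*.
Since the final sound of the plural form *awginiaku* is /u/ (a vowel), it takes -epe, giving *awginiakuepe*.

awginiakuepe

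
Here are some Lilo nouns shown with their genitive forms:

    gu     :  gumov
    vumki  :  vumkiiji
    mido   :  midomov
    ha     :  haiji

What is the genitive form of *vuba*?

The pattern is rounding harmony: -mov when the last vowel of the stem is a rounded vowel (*gu*, *mido*); -iji when the last vowel of the stem is an unrounded vowel (*vumki*, *ha*).
The last vowel of *vuba* is /a/, which is an unrounded vowel, so the suffix is -iji, giving *vubaiji*.

vubaiji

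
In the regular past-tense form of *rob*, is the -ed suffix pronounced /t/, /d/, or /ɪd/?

/d/

The stem *rob* ends in a voiced sound other than /d/.
The -ed suffix is realized as /ɪd/ after /t, d/; as /t/ after other voiceless consonants; and as /d/ after other voiced sounds.
So -ed on *rob* is pronounced /d/.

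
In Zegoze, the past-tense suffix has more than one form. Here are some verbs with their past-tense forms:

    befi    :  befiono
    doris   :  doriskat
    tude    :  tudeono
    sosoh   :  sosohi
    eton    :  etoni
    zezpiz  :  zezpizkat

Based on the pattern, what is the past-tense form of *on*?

The alternation tracks the final sound of the stem — -kat when the stem ends in a sibilant (*doris*, *zezpiz*); -i when the stem ends in a non-sibilant consonant (*sosoh*, *eton*); -ono when the stem ends in a vowel (*befi*, *tude*).
Since the final sound of *on* is /n/ (a non-sibilant consonant), it takes -i, giving *oni*.

oni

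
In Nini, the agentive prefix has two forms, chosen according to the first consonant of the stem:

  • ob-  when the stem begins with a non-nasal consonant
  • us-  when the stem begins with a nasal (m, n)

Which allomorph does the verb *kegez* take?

*kegez* — first consonant /k/ (non-nasal) → ob-.

ob-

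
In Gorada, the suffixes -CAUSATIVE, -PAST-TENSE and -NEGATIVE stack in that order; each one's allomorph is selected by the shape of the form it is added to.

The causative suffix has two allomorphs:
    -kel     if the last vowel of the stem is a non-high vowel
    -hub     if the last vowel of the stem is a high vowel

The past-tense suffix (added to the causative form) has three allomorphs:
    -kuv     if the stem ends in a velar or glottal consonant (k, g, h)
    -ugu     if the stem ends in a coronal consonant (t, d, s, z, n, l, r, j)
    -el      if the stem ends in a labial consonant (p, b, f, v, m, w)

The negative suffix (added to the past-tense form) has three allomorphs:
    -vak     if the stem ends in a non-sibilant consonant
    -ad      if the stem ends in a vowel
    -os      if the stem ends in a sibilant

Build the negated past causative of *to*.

*to* — last vowel /o/ (a non-high vowel) → -kel → *tokel*.
Since the final consonant of the causative form *tokel* is /l/ (coronal), it takes -ugu, giving *tokelugu*.
The final sound of the past-tense form *tokelugu* is /u/, which is a vowel, so the negative suffix is -ad, giving *tokeluguad*.

tokeluguad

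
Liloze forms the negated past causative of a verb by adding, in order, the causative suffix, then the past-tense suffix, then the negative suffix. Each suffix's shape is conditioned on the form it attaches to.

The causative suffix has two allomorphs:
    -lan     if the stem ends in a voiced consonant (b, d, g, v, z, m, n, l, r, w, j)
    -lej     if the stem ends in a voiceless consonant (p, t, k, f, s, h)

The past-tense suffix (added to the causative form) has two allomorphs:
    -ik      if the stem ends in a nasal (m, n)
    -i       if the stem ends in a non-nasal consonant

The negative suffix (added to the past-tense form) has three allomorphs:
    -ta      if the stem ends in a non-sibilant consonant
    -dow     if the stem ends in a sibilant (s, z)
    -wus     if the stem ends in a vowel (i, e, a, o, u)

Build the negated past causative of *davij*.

Since the final consonant of *davij* is /j/ (voiced), it takes -lan, giving *davijlan*.
Since the final consonant of the causative form *davijlan* is /n/ (a nasal), it takes -ik, giving *davijlanik*.
The past-tense form *davijlanik*: final sound = /k/, a non-sibilant consonant → -ta → *davijlanikta*.

davijlanikta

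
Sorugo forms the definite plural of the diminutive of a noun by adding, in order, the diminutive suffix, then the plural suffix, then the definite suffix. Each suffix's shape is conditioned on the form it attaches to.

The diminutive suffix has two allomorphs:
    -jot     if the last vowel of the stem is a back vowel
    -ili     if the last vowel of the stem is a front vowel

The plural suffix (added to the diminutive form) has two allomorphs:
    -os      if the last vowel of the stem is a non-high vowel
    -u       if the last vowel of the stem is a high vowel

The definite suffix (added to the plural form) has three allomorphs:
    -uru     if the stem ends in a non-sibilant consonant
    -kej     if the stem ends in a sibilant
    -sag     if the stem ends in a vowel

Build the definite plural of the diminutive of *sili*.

siliiliusag

Since the last vowel of *sili* is /i/ (a front vowel), it takes -ili, giving *siliili*.
The diminutive form *siliili*: last vowel = /i/, a high vowel → -u → *siliiliu*.
The plural form *siliiliu* — final sound /u/ (a vowel) → -sag → *siliiliusag*.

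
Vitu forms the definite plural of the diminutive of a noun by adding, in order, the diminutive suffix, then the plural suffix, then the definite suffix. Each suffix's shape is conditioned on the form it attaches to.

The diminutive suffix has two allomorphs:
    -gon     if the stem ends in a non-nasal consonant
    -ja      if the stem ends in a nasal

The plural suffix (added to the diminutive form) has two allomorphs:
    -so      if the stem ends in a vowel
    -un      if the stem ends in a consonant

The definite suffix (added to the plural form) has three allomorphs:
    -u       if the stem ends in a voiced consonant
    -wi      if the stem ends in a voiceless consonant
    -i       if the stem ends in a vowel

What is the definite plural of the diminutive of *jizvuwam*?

jizvuwamjasoi

*jizvuwam*: final consonant = /m/, a nasal → -ja → *jizvuwamja*.
The diminutive form *jizvuwamja*: final sound = /a/, a vowel → -so → *jizvuwamjaso*.
Since the final sound of the plural form *jizvuwamjaso* is /o/ (a vowel), it takes -i, giving *jizvuwamjasoi*.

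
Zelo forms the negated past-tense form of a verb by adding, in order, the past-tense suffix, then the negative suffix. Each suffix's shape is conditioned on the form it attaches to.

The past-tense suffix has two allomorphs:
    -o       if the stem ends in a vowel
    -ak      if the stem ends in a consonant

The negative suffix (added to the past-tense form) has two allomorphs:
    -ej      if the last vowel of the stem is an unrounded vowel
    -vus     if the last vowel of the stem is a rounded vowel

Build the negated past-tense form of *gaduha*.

gaduhaovus

Since the final sound of *gaduha* is /a/ (a vowel), it takes -o, giving *gaduhao*.
The past-tense form *gaduhao*: last vowel = /o/, a rounded vowel → -vus → *gaduhaovus*.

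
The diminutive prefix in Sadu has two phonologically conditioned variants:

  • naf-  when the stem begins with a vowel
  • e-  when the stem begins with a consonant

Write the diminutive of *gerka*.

The first sound of *gerka* is /g/, which is a consonant, so the prefix is e-, giving *egerka*.

egerka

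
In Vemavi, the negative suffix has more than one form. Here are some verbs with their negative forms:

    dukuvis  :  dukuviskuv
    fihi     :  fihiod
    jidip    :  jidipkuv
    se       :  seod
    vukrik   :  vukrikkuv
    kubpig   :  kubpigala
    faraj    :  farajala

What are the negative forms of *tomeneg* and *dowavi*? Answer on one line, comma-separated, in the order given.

The suffix is conditioned by the final sound: -kuv when the stem ends in a voiceless consonant (*dukuvis*, *jidip*, *vukrik*); -ala when the stem ends in a voiced consonant (*kubpig*, *faraj*); -od when the stem ends in a vowel (*fihi*, *se*).
The final sound of *tomeneg* is /g/, which is a voiced consonant, so the suffix is -ala, giving *tomenegala*.
*dowavi*: final sound = /i/, a vowel → -od → *dowaviod*.

tomenegala, dowaviod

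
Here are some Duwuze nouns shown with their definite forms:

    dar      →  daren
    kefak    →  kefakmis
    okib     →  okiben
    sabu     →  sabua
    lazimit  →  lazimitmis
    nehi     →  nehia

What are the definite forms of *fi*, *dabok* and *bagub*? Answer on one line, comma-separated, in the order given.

fia, dabokmis, baguben

The pattern is voicing of the final sound: -mis when the stem ends in a voiceless consonant (*kefak*, *lazimit*); -en when the stem ends in a voiced consonant (*dar*, *okib*); -a when the stem ends in a vowel (*sabu*, *nehi*).
*fi* — final sound /i/ (a vowel) → -a → *fia*.
*dabok*: final sound = /k/, a voiceless consonant → -mis → *dabokmis*.
The final sound of *bagub* is /b/, which is a voiced consonant, so the suffix is -en, giving *baguben*.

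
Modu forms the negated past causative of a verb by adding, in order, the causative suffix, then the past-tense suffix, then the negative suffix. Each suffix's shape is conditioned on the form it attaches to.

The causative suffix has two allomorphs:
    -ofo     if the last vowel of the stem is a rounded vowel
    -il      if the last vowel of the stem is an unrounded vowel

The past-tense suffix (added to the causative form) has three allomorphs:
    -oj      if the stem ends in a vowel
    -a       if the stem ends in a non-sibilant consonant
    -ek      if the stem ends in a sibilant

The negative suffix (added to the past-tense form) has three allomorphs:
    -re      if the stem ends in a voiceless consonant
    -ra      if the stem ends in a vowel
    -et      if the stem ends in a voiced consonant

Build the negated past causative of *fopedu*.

*fopedu*: last vowel = /u/, a rounded vowel → -ofo → *fopeduofo*.
The final sound of the causative form *fopeduofo* is /o/, which is a vowel, so the past-tense suffix is -oj, giving *fopeduofooj*.
The final sound of the past-tense form *fopeduofooj* is /j/, which is a voiced consonant, so the negative suffix is -et, giving *fopeduofoojet*.

fopeduofoojet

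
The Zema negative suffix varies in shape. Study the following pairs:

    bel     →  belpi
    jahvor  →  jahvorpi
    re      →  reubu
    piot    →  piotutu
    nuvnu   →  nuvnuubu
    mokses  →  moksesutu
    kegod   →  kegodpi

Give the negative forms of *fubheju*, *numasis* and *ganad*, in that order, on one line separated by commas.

The suffix is conditioned by the final sound: -utu when the stem ends in a voiceless consonant (*piot*, *mokses*); -pi when the stem ends in a voiced consonant (*bel*, *jahvor*, *kegod*); -ubu when the stem ends in a vowel (*re*, *nuvnu*).
*fubheju* — final sound /u/ (a vowel) → -ubu → *fubhejuubu*.
*numasis*: final sound = /s/, a voiceless consonant → -utu → *numasisutu*.
*ganad* — final sound /d/ (a voiced consonant) → -pi → *ganadpi*.

fubhejuubu, numasisutu, ganadpi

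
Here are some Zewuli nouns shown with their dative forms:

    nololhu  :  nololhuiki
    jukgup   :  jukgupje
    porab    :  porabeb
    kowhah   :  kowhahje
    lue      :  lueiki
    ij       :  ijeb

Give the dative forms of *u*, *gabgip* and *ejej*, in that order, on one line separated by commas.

uiki, gabgipje, ejejeb

The suffix is conditioned by the final sound: -je when the stem ends in a voiceless consonant (*jukgup*, *kowhah*); -eb when the stem ends in a voiced consonant (*porab*, *ij*); -iki when the stem ends in a vowel (*nololhu*, *lue*).
*u* — final sound /u/ (a vowel) → -iki → *uiki*.
*gabgip*: final sound = /p/, a voiceless consonant → -je → *gabgipje*.
Since the final sound of *ejej* is /j/ (a voiced consonant), it takes -eb, giving *ejejeb*.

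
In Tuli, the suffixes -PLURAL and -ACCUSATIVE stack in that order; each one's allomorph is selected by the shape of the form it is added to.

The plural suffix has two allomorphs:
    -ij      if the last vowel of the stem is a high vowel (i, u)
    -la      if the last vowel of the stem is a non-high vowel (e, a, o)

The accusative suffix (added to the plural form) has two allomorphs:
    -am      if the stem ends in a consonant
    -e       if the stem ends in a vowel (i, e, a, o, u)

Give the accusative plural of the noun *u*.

*u* — last vowel /u/ (a high vowel) → -ij → *uij*.
Since the final sound of the plural form *uij* is /j/ (a consonant), it takes -am, giving *uijam*.

uijam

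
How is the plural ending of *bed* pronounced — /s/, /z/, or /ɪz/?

/z/

The stem *bed* ends in a voiced non-sibilant sound.
The plural suffix surfaces as /ɪz/ after sibilants, /s/ after other voiceless consonants, and /z/ after other voiced sounds.
So the plural -s on *bed* is pronounced /z/.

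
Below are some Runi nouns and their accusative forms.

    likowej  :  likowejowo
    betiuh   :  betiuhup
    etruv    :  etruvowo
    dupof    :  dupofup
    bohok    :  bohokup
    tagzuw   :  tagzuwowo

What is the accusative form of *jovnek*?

Looking at the final consonant of each stem: -up when the stem ends in a voiceless consonant (*betiuh*, *dupof*, *bohok*); -owo when the stem ends in a voiced consonant (*likowej*, *etruv*, *tagzuw*).
*jovnek* — final consonant /k/ (voiceless) → -up → *jovnekup*.

jovnekup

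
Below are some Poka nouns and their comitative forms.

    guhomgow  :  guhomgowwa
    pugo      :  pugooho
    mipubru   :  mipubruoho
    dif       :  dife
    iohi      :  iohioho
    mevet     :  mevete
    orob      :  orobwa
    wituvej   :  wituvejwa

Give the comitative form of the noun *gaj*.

The pattern is voicing of the final sound: -e when the stem ends in a voiceless consonant (*dif*, *mevet*); -wa when the stem ends in a voiced consonant (*guhomgow*, *orob*, *wituvej*); -oho when the stem ends in a vowel (*pugo*, *mipubru*, *iohi*).
Since the final sound of *gaj* is /j/ (a voiced consonant), it takes -wa, giving *gajwa*.

gajwa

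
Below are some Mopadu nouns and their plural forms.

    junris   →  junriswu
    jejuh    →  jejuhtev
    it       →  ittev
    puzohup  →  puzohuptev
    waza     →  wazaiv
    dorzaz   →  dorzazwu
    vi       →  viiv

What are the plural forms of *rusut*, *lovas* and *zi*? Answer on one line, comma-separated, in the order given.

rusuttev, lovaswu, ziiv

Looking at the final sound of each stem: -wu when the stem ends in a sibilant (*junris*, *dorzaz*); -tev when the stem ends in a non-sibilant consonant (*jejuh*, *it*, *puzohup*); -iv when the stem ends in a vowel (*waza*, *vi*).
*rusut* — final sound /t/ (a non-sibilant consonant) → -tev → *rusuttev*.
Since the final sound of *lovas* is /s/ (a sibilant), it takes -wu, giving *lovaswu*.
*zi*: final sound = /i/, a vowel → -iv → *ziiv*.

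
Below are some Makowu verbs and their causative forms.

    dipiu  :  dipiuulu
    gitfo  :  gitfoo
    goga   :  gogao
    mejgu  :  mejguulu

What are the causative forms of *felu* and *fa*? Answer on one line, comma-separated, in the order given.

The alternation tracks the last vowel of the stem — -ulu when the last vowel of the stem is a high vowel (*dipiu*, *mejgu*); -o when the last vowel of the stem is a non-high vowel (*gitfo*, *goga*).
Since the last vowel of *felu* is /u/ (a high vowel), it takes -ulu, giving *feluulu*.
*fa*: last vowel = /a/, a non-high vowel → -o → *fao*.

feluulu, fao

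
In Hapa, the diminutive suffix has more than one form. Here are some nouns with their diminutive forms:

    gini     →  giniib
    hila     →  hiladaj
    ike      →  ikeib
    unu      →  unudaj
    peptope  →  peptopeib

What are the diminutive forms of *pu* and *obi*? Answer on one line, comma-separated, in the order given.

pudaj, obiib

The suffix is conditioned by the last vowel: -ib when the last vowel of the stem is a front vowel (*gini*, *ike*, *peptope*); -daj when the last vowel of the stem is a back vowel (*hila*, *unu*).
*pu*: last vowel = /u/, a back vowel → -daj → *pudaj*.
*obi*: last vowel = /i/, a front vowel → -ib → *obiib*.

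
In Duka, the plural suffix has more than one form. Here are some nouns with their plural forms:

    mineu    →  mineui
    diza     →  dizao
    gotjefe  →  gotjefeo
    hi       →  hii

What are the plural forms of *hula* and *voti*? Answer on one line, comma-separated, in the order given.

Looking at the last vowel of each stem: -i when the last vowel of the stem is a high vowel (*mineu*, *hi*); -o when the last vowel of the stem is a non-high vowel (*diza*, *gotjefe*).
*hula*: last vowel = /a/, a non-high vowel → -o → *hulao*.
*voti* — last vowel /i/ (a high vowel) → -i → *votii*.

hulao, votii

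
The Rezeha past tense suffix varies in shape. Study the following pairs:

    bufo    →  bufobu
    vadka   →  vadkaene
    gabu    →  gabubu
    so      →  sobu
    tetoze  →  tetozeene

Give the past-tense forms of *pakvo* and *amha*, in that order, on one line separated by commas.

pakvobu, amhaene

The alternation tracks the last vowel of the stem — -bu when the last vowel of the stem is a rounded vowel (*bufo*, *gabu*, *so*); -ene when the last vowel of the stem is an unrounded vowel (*vadka*, *tetoze*).
*pakvo*: last vowel = /o/, a rounded vowel → -bu → *pakvobu*.
The last vowel of *amha* is /a/, which is an unrounded vowel, so the suffix is -ene, giving *amhaene*.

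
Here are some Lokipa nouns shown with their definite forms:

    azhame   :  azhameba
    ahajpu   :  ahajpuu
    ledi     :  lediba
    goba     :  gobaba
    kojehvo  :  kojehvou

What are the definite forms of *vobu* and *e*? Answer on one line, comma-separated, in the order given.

The alternation tracks the last vowel of the stem — -u when the last vowel of the stem is a rounded vowel (*ahajpu*, *kojehvo*); -ba when the last vowel of the stem is an unrounded vowel (*azhame*, *ledi*, *goba*).
*vobu* — last vowel /u/ (a rounded vowel) → -u → *vobuu*.
The last vowel of *e* is /e/, which is an unrounded vowel, so the suffix is -ba, giving *eba*.

vobuu, eba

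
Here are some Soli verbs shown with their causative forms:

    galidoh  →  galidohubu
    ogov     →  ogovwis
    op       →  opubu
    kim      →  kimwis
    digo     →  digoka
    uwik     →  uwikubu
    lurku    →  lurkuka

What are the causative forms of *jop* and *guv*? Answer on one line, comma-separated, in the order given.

The alternation tracks the final sound of the stem — -ubu when the stem ends in a voiceless consonant (*galidoh*, *op*, *uwik*); -wis when the stem ends in a voiced consonant (*ogov*, *kim*); -ka when the stem ends in a vowel (*digo*, *lurku*).
The final sound of *jop* is /p/, which is a voiceless consonant, so the suffix is -ubu, giving *jopubu*.
Since the final sound of *guv* is /v/ (a voiced consonant), it takes -wis, giving *guvwis*.

jopubu, guvwis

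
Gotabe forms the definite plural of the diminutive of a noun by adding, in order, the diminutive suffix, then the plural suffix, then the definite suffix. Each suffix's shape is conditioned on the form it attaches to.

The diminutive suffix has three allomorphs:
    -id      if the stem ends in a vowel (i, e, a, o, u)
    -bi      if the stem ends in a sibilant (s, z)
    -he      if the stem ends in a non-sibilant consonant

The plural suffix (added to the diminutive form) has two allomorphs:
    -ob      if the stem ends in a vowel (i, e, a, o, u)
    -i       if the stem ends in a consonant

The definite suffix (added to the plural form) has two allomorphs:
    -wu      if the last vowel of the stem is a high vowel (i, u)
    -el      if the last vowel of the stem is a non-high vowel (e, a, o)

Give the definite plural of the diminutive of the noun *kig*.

kigheobel

*kig*: final sound = /g/, a non-sibilant consonant → -he → *kighe*.
Since the final sound of the diminutive form *kighe* is /e/ (a vowel), it takes -ob, giving *kigheob*.
Since the last vowel of the plural form *kigheob* is /o/ (a non-high vowel), it takes -el, giving *kigheobel*.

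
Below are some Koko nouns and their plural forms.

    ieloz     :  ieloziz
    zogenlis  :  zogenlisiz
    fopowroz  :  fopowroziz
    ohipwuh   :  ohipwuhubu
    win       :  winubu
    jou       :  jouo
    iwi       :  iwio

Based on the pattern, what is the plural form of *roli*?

The alternation tracks the final sound of the stem — -iz when the stem ends in a sibilant (*ieloz*, *zogenlis*, *fopowroz*); -ubu when the stem ends in a non-sibilant consonant (*ohipwuh*, *win*); -o when the stem ends in a vowel (*jou*, *iwi*).
The final sound of *roli* is /i/, which is a vowel, so the suffix is -o, giving *rolio*.

rolio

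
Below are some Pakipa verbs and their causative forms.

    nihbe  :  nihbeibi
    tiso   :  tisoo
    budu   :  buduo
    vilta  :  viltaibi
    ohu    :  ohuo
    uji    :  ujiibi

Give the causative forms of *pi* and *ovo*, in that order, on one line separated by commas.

The pattern is rounding harmony: -o when the last vowel of the stem is a rounded vowel (*tiso*, *budu*, *ohu*); -ibi when the last vowel of the stem is an unrounded vowel (*nihbe*, *vilta*, *uji*).
*pi* — last vowel /i/ (an unrounded vowel) → -ibi → *piibi*.
The last vowel of *ovo* is /o/, which is a rounded vowel, so the suffix is -o, giving *ovoo*.

piibi, ovoo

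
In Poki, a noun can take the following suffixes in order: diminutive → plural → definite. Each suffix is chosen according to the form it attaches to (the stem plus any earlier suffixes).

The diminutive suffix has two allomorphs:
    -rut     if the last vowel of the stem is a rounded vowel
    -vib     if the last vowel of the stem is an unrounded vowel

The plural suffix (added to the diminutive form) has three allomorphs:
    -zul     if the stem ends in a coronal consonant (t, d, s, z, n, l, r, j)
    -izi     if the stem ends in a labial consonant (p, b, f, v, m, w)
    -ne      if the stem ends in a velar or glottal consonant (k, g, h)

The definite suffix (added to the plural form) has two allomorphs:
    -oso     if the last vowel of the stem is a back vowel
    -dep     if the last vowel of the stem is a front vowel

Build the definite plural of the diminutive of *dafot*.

dafotrutzuloso

*dafot* — last vowel /o/ (a rounded vowel) → -rut → *dafotrut*.
Since the final consonant of the diminutive form *dafotrut* is /t/ (coronal), it takes -zul, giving *dafotrutzul*.
The last vowel of the plural form *dafotrutzul* is /u/, which is a back vowel, so the definite suffix is -oso, giving *dafotrutzuloso*.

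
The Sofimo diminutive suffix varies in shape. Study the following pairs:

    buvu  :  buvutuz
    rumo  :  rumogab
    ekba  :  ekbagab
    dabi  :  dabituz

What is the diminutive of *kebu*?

The alternation tracks the last vowel of the stem — -tuz when the last vowel of the stem is a high vowel (*buvu*, *dabi*); -gab when the last vowel of the stem is a non-high vowel (*rumo*, *ekba*).
*kebu*: last vowel = /u/, a high vowel → -tuz → *kebutuz*.

kebutuz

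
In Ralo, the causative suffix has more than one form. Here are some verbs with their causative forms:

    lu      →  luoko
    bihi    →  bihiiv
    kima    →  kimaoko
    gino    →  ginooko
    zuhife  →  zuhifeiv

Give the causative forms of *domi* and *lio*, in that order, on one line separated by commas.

Looking at the last vowel of each stem: -iv when the last vowel of the stem is a front vowel (*bihi*, *zuhife*); -oko when the last vowel of the stem is a back vowel (*lu*, *kima*, *gino*).
Since the last vowel of *domi* is /i/ (a front vowel), it takes -iv, giving *domiiv*.
*lio* — last vowel /o/ (a back vowel) → -oko → *liooko*.

domiiv, liooko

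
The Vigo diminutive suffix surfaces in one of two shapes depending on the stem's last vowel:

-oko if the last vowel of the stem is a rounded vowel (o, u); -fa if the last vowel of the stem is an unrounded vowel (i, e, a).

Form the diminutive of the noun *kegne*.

The last vowel of *kegne* is /e/, which is an unrounded vowel, so the suffix is -fa, giving *kegnefa*.

kegnefa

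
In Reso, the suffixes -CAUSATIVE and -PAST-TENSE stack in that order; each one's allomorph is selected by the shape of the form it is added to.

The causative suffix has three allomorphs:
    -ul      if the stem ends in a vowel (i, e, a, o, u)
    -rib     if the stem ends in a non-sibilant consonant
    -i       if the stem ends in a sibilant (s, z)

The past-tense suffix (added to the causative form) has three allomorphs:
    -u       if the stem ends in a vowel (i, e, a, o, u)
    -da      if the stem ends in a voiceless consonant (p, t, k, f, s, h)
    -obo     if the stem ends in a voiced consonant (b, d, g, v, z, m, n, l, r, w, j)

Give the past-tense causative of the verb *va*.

vaulobo

The final sound of *va* is /a/, which is a vowel, so the causative suffix is -ul, giving *vaul*.
The causative form *vaul* — final sound /l/ (a voiced consonant) → -obo → *vaulobo*.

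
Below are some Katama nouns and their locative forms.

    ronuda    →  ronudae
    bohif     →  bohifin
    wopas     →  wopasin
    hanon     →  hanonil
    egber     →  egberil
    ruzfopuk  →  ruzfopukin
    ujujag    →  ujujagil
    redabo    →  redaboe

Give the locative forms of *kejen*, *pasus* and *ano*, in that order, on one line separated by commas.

Looking at the final sound of each stem: -in when the stem ends in a voiceless consonant (*bohif*, *wopas*, *ruzfopuk*); -il when the stem ends in a voiced consonant (*hanon*, *egber*, *ujujag*); -e when the stem ends in a vowel (*ronuda*, *redabo*).
*kejen*: final sound = /n/, a voiced consonant → -il → *kejenil*.
*pasus*: final sound = /s/, a voiceless consonant → -in → *pasusin*.
Since the final sound of *ano* is /o/ (a vowel), it takes -e, giving *anoe*.

kejenil, pasusin, anoe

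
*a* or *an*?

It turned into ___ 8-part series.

an

The indefinite article is chosen by the initial *sound* of the following word, not its spelling.
The number *8* is spoken "eight", beginning with /eɪt/ — a vowel sound.
So the article is *an*: It turned into an 8-part series.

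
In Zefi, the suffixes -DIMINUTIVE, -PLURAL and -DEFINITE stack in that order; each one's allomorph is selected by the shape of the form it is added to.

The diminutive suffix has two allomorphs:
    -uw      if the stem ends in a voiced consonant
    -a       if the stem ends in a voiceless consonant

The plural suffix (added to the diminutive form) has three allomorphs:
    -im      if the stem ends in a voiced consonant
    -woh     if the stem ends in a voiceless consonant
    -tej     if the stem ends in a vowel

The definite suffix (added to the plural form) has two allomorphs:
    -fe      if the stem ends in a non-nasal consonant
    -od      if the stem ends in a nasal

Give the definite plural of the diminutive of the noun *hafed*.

hafeduwimod

The final consonant of *hafed* is /d/, which is voiced, so the diminutive suffix is -uw, giving *hafeduw*.
Since the final sound of the diminutive form *hafeduw* is /w/ (a voiced consonant), it takes -im, giving *hafeduwim*.
The plural form *hafeduwim*: final consonant = /m/, a nasal → -od → *hafeduwimod*.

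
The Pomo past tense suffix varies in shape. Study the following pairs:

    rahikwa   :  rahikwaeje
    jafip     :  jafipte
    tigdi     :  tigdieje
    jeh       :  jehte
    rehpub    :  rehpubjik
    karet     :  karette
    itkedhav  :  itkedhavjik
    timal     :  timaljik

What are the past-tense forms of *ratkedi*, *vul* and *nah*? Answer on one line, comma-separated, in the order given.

ratkedieje, vuljik, nahte

The pattern is voicing of the final sound: -te when the stem ends in a voiceless consonant (*jafip*, *jeh*, *karet*); -jik when the stem ends in a voiced consonant (*rehpub*, *itkedhav*, *timal*); -eje when the stem ends in a vowel (*rahikwa*, *tigdi*).
Since the final sound of *ratkedi* is /i/ (a vowel), it takes -eje, giving *ratkedieje*.
The final sound of *vul* is /l/, which is a voiced consonant, so the suffix is -jik, giving *vuljik*.
*nah* — final sound /h/ (a voiceless consonant) → -te → *nahte*.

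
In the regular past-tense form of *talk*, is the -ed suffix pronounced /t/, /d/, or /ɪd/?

/t/

The stem *talk* ends in a voiceless consonant other than /t/.
The -ed suffix is realized as /ɪd/ after /t, d/; as /t/ after other voiceless consonants; and as /d/ after other voiced sounds.
So -ed on *talk* is pronounced /t/.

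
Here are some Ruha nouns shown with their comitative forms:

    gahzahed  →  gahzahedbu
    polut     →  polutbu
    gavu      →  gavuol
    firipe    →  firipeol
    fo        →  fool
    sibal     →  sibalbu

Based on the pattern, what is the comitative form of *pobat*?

pobatbu

Looking at the final sound of each stem: -bu when the stem ends in a consonant (*gahzahed*, *polut*, *sibal*); -ol when the stem ends in a vowel (*gavu*, *firipe*, *fo*).
The final sound of *pobat* is /t/, which is a consonant, so the suffix is -bu, giving *pobatbu*.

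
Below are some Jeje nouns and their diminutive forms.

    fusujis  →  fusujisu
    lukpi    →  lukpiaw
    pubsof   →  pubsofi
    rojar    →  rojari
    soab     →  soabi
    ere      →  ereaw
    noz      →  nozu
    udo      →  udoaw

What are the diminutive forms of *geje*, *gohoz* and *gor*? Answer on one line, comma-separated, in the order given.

gejeaw, gohozu, gori

The pattern is sibilance of the final sound: -u when the stem ends in a sibilant (*fusujis*, *noz*); -i when the stem ends in a non-sibilant consonant (*pubsof*, *rojar*, *soab*); -aw when the stem ends in a vowel (*lukpi*, *ere*, *udo*).
Since the final sound of *geje* is /e/ (a vowel), it takes -aw, giving *gejeaw*.
Since the final sound of *gohoz* is /z/ (a sibilant), it takes -u, giving *gohozu*.
Since the final sound of *gor* is /r/ (a non-sibilant consonant), it takes -i, giving *gori*.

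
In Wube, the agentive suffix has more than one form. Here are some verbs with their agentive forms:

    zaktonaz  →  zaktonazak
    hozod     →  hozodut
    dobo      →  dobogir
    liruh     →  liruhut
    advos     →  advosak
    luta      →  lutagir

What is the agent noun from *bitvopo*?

bitvopogir

The pattern is sibilance of the final sound: -ak when the stem ends in a sibilant (*zaktonaz*, *advos*); -ut when the stem ends in a non-sibilant consonant (*hozod*, *liruh*); -gir when the stem ends in a vowel (*dobo*, *luta*).
*bitvopo*: final sound = /o/, a vowel → -gir → *bitvopogir*.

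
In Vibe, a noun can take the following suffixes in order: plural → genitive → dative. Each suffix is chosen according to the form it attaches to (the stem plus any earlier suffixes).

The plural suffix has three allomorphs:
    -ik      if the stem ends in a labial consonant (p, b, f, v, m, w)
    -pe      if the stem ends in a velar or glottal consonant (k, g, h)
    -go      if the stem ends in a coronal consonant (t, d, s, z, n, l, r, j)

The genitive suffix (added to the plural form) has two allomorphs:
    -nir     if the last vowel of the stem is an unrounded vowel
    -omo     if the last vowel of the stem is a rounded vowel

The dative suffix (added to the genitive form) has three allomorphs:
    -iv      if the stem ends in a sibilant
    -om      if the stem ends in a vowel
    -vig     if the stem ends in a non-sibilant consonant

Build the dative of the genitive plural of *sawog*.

sawogpenirvig

*sawog* — final consonant /g/ (velar/glottal) → -pe → *sawogpe*.
The plural form *sawogpe*: last vowel = /e/, an unrounded vowel → -nir → *sawogpenir*.
The genitive form *sawogpenir* — final sound /r/ (a non-sibilant consonant) → -vig → *sawogpenirvig*.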